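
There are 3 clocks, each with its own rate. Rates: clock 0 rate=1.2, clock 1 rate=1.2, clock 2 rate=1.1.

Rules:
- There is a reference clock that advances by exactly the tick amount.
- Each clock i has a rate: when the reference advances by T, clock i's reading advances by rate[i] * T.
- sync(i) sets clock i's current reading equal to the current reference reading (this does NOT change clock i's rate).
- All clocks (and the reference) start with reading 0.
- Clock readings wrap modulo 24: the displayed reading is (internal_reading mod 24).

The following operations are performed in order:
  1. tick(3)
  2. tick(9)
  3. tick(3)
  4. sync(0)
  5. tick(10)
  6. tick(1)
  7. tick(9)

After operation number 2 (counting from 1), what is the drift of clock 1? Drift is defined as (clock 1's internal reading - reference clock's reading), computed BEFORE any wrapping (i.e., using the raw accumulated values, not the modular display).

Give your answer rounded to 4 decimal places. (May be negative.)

Answer: 2.4000

Derivation:
After op 1 tick(3): ref=3.0000 raw=[3.6000 3.6000 3.3000]
After op 2 tick(9): ref=12.0000 raw=[14.4000 14.4000 13.2000]
Drift of clock 1 after op 2: 14.4000 - 12.0000 = 2.4000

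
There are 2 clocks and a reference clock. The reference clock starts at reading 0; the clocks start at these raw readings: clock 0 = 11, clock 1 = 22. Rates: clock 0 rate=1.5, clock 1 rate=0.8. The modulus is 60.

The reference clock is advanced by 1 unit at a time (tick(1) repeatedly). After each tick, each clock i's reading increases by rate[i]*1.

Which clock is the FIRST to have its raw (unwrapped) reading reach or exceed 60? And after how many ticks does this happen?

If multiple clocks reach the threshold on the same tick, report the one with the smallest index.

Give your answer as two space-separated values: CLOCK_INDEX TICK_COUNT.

Answer: 0 33

Derivation:
clock 0: start=11, rate=1.5, needs 60-11 = 49; ticks = ceil(49/1.5) = ceil(32.6667) = 33; reading at tick 33 = 11 + 1.5*33 = 60.5000
clock 1: start=22, rate=0.8, needs 60-22 = 38; ticks = ceil(38/0.8) = ceil(47.5000) = 48; reading at tick 48 = 22 + 0.8*48 = 60.4000
Minimum tick count = 33; winners = [0]; smallest index = 0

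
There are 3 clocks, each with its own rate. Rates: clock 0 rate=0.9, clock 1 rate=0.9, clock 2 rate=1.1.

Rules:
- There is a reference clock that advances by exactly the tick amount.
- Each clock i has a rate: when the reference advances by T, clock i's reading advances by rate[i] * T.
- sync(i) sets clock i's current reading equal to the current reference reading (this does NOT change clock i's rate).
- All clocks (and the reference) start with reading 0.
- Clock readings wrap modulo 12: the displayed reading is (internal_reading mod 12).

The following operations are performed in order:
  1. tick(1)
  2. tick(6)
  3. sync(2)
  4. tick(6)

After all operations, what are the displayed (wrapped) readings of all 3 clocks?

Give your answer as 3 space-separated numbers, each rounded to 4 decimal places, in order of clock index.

After op 1 tick(1): ref=1.0000 raw=[0.9000 0.9000 1.1000]
After op 2 tick(6): ref=7.0000 raw=[6.3000 6.3000 7.7000]
After op 3 sync(2): ref=7.0000 raw=[6.3000 6.3000 7.0000]
After op 4 tick(6): ref=13.0000 raw=[11.7000 11.7000 13.6000]
Wrap final raw readings (mod 12): 11.7000 mod 12 = 11.7000; 11.7000 mod 12 = 11.7000; 13.6000 mod 12 = 1.6000

Answer: 11.7000 11.7000 1.6000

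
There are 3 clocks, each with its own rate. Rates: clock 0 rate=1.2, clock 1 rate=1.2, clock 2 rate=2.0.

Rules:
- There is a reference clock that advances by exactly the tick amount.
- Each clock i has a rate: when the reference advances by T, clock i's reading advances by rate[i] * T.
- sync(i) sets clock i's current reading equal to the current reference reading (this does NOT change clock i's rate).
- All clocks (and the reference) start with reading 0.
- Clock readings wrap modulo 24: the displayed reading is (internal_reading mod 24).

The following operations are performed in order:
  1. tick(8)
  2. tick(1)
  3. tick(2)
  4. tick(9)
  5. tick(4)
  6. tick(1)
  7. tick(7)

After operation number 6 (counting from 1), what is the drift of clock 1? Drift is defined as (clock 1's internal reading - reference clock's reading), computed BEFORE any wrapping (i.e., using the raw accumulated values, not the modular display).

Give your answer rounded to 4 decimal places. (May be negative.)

Answer: 5.0000

Derivation:
After op 1 tick(8): ref=8.0000 raw=[9.6000 9.6000 16.0000]
After op 2 tick(1): ref=9.0000 raw=[10.8000 10.8000 18.0000]
After op 3 tick(2): ref=11.0000 raw=[13.2000 13.2000 22.0000]
After op 4 tick(9): ref=20.0000 raw=[24.0000 24.0000 40.0000]
After op 5 tick(4): ref=24.0000 raw=[28.8000 28.8000 48.0000]
After op 6 tick(1): ref=25.0000 raw=[30.0000 30.0000 50.0000]
Drift of clock 1 after op 6: 30.0000 - 25.0000 = 5.0000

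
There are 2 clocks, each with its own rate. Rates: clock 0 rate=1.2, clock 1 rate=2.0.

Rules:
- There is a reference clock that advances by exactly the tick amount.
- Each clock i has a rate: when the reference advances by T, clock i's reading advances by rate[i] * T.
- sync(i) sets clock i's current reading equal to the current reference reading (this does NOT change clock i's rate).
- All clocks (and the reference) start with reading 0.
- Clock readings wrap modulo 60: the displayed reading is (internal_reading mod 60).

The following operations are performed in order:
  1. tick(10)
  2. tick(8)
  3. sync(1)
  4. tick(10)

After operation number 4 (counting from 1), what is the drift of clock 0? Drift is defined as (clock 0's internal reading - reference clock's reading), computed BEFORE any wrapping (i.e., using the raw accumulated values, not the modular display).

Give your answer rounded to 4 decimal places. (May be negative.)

After op 1 tick(10): ref=10.0000 raw=[12.0000 20.0000]
After op 2 tick(8): ref=18.0000 raw=[21.6000 36.0000]
After op 3 sync(1): ref=18.0000 raw=[21.6000 18.0000]
After op 4 tick(10): ref=28.0000 raw=[33.6000 38.0000]
Drift of clock 0 after op 4: 33.6000 - 28.0000 = 5.6000

Answer: 5.6000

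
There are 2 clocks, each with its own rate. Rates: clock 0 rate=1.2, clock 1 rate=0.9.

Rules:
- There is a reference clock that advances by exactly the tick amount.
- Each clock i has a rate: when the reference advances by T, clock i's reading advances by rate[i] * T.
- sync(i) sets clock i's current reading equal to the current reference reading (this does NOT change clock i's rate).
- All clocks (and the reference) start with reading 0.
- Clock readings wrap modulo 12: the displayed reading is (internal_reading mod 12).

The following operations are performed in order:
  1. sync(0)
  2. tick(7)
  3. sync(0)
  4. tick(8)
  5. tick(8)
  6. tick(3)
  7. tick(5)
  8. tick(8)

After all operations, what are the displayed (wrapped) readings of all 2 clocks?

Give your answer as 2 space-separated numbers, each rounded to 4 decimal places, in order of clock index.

Answer: 9.4000 11.1000

Derivation:
After op 1 sync(0): ref=0.0000 raw=[0.0000 0.0000]
After op 2 tick(7): ref=7.0000 raw=[8.4000 6.3000]
After op 3 sync(0): ref=7.0000 raw=[7.0000 6.3000]
After op 4 tick(8): ref=15.0000 raw=[16.6000 13.5000]
After op 5 tick(8): ref=23.0000 raw=[26.2000 20.7000]
After op 6 tick(3): ref=26.0000 raw=[29.8000 23.4000]
After op 7 tick(5): ref=31.0000 raw=[35.8000 27.9000]
After op 8 tick(8): ref=39.0000 raw=[45.4000 35.1000]
Wrap final raw readings (mod 12): 45.4000 mod 12 = 9.4000; 35.1000 mod 12 = 11.1000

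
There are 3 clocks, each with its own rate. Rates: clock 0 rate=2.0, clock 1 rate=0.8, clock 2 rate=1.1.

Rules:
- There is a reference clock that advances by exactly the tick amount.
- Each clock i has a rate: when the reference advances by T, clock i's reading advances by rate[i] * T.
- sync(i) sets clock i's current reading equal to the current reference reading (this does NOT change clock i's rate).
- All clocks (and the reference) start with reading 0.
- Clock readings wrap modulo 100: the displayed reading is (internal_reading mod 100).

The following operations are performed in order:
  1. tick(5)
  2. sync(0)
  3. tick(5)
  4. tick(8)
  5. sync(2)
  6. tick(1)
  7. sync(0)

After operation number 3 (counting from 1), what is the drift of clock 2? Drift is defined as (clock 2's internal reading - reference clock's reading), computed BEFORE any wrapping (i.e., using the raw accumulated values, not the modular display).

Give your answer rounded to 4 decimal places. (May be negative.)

Answer: 1.0000

Derivation:
After op 1 tick(5): ref=5.0000 raw=[10.0000 4.0000 5.5000]
After op 2 sync(0): ref=5.0000 raw=[5.0000 4.0000 5.5000]
After op 3 tick(5): ref=10.0000 raw=[15.0000 8.0000 11.0000]
Drift of clock 2 after op 3: 11.0000 - 10.0000 = 1.0000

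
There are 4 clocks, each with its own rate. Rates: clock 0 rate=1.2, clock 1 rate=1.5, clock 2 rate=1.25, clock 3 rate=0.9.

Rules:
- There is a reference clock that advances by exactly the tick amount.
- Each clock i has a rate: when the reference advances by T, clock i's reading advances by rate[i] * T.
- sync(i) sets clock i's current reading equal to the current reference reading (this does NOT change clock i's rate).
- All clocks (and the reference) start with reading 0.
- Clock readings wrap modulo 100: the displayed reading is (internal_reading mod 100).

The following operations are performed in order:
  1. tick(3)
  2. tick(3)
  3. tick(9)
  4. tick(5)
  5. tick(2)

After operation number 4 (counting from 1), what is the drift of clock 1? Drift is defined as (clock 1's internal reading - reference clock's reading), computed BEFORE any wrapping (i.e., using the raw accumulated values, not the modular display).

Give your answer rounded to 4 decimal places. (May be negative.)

Answer: 10.0000

Derivation:
After op 1 tick(3): ref=3.0000 raw=[3.6000 4.5000 3.7500 2.7000]
After op 2 tick(3): ref=6.0000 raw=[7.2000 9.0000 7.5000 5.4000]
After op 3 tick(9): ref=15.0000 raw=[18.0000 22.5000 18.7500 13.5000]
After op 4 tick(5): ref=20.0000 raw=[24.0000 30.0000 25.0000 18.0000]
Drift of clock 1 after op 4: 30.0000 - 20.0000 = 10.0000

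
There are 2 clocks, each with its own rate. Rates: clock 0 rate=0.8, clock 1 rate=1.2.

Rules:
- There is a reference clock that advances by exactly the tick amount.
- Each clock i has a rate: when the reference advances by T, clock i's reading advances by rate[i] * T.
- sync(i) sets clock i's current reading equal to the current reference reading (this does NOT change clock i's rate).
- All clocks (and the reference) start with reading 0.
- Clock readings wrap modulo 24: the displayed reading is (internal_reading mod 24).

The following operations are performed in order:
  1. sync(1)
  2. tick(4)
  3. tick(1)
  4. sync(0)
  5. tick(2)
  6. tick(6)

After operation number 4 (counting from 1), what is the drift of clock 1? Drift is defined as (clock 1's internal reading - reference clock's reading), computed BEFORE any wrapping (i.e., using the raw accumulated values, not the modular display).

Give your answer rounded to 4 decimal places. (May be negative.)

Answer: 1.0000

Derivation:
After op 1 sync(1): ref=0.0000 raw=[0.0000 0.0000]
After op 2 tick(4): ref=4.0000 raw=[3.2000 4.8000]
After op 3 tick(1): ref=5.0000 raw=[4.0000 6.0000]
After op 4 sync(0): ref=5.0000 raw=[5.0000 6.0000]
Drift of clock 1 after op 4: 6.0000 - 5.0000 = 1.0000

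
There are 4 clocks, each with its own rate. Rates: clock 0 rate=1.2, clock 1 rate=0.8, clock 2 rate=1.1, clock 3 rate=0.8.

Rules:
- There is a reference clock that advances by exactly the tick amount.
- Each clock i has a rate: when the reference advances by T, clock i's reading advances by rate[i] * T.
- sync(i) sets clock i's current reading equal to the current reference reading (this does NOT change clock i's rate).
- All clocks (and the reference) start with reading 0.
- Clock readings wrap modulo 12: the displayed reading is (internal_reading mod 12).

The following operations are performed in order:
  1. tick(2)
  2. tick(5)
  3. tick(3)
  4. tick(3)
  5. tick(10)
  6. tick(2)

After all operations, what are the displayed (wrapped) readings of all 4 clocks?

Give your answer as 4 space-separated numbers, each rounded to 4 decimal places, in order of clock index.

Answer: 6.0000 8.0000 3.5000 8.0000

Derivation:
After op 1 tick(2): ref=2.0000 raw=[2.4000 1.6000 2.2000 1.6000]
After op 2 tick(5): ref=7.0000 raw=[8.4000 5.6000 7.7000 5.6000]
After op 3 tick(3): ref=10.0000 raw=[12.0000 8.0000 11.0000 8.0000]
After op 4 tick(3): ref=13.0000 raw=[15.6000 10.4000 14.3000 10.4000]
After op 5 tick(10): ref=23.0000 raw=[27.6000 18.4000 25.3000 18.4000]
After op 6 tick(2): ref=25.0000 raw=[30.0000 20.0000 27.5000 20.0000]
Wrap final raw readings (mod 12): 30.0000 mod 12 = 6.0000; 20.0000 mod 12 = 8.0000; 27.5000 mod 12 = 3.5000; 20.0000 mod 12 = 8.0000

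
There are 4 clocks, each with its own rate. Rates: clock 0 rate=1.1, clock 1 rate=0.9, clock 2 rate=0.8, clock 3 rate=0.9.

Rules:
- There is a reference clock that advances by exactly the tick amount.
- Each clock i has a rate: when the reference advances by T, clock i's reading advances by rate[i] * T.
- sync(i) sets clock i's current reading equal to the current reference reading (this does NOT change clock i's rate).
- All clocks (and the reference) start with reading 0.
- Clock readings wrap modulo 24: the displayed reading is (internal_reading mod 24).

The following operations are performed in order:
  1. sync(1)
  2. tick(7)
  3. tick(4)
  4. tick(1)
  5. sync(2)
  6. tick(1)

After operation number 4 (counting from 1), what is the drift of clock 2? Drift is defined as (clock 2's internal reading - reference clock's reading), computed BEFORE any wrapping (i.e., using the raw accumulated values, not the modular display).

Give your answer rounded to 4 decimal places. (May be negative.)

After op 1 sync(1): ref=0.0000 raw=[0.0000 0.0000 0.0000 0.0000]
After op 2 tick(7): ref=7.0000 raw=[7.7000 6.3000 5.6000 6.3000]
After op 3 tick(4): ref=11.0000 raw=[12.1000 9.9000 8.8000 9.9000]
After op 4 tick(1): ref=12.0000 raw=[13.2000 10.8000 9.6000 10.8000]
Drift of clock 2 after op 4: 9.6000 - 12.0000 = -2.4000

Answer: -2.4000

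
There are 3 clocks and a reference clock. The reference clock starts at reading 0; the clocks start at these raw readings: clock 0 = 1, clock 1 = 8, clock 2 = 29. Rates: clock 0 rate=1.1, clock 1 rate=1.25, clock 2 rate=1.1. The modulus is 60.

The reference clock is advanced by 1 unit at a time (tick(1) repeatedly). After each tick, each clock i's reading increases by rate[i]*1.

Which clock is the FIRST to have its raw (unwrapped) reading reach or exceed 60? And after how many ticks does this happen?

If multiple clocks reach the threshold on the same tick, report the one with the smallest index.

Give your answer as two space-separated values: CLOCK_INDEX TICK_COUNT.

clock 0: start=1, rate=1.1, needs 60-1 = 59; ticks = ceil(59/1.1) = ceil(53.6364) = 54; reading at tick 54 = 1 + 1.1*54 = 60.4000
clock 1: start=8, rate=1.25, needs 60-8 = 52; ticks = ceil(52/1.25) = ceil(41.6000) = 42; reading at tick 42 = 8 + 1.25*42 = 60.5000
clock 2: start=29, rate=1.1, needs 60-29 = 31; ticks = ceil(31/1.1) = ceil(28.1818) = 29; reading at tick 29 = 29 + 1.1*29 = 60.9000
Minimum tick count = 29; winners = [2]; smallest index = 2

Answer: 2 29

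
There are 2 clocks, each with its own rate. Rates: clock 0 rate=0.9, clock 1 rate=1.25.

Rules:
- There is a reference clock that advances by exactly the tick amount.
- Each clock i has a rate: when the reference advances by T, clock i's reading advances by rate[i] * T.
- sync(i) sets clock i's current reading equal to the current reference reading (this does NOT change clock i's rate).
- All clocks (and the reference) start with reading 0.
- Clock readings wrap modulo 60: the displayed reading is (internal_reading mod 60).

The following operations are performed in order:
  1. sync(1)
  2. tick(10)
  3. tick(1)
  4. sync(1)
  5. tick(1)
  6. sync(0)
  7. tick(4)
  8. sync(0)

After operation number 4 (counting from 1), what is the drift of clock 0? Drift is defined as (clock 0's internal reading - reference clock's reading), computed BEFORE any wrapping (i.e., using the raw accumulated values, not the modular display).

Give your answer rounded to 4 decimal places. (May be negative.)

After op 1 sync(1): ref=0.0000 raw=[0.0000 0.0000]
After op 2 tick(10): ref=10.0000 raw=[9.0000 12.5000]
After op 3 tick(1): ref=11.0000 raw=[9.9000 13.7500]
After op 4 sync(1): ref=11.0000 raw=[9.9000 11.0000]
Drift of clock 0 after op 4: 9.9000 - 11.0000 = -1.1000

Answer: -1.1000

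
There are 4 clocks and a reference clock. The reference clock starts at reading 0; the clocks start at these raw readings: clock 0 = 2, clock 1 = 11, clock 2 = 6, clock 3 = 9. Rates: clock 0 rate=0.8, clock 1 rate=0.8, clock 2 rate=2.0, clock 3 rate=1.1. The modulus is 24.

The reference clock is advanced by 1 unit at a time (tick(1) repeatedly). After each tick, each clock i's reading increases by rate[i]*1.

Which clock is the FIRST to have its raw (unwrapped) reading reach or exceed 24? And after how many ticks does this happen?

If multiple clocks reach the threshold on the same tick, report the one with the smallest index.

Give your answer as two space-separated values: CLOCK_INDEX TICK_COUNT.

Answer: 2 9

Derivation:
clock 0: start=2, rate=0.8, needs 24-2 = 22; ticks = ceil(22/0.8) = ceil(27.5000) = 28; reading at tick 28 = 2 + 0.8*28 = 24.4000
clock 1: start=11, rate=0.8, needs 24-11 = 13; ticks = ceil(13/0.8) = ceil(16.2500) = 17; reading at tick 17 = 11 + 0.8*17 = 24.6000
clock 2: start=6, rate=2.0, needs 24-6 = 18; ticks = ceil(18/2.0) = ceil(9.0000) = 9; reading at tick 9 = 6 + 2.0*9 = 24.0000
clock 3: start=9, rate=1.1, needs 24-9 = 15; ticks = ceil(15/1.1) = ceil(13.6364) = 14; reading at tick 14 = 9 + 1.1*14 = 24.4000
Minimum tick count = 9; winners = [2]; smallest index = 2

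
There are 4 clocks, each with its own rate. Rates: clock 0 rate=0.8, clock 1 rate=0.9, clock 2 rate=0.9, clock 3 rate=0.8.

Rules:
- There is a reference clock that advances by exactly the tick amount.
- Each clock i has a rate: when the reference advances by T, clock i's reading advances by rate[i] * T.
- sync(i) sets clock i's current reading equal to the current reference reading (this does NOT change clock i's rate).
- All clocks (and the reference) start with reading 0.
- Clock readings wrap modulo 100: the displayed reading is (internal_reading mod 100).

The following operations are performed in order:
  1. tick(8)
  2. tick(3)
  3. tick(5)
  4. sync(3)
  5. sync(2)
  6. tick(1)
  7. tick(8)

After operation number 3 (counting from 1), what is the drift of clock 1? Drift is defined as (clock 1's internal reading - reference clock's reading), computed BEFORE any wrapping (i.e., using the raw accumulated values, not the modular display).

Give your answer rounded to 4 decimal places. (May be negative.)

After op 1 tick(8): ref=8.0000 raw=[6.4000 7.2000 7.2000 6.4000]
After op 2 tick(3): ref=11.0000 raw=[8.8000 9.9000 9.9000 8.8000]
After op 3 tick(5): ref=16.0000 raw=[12.8000 14.4000 14.4000 12.8000]
Drift of clock 1 after op 3: 14.4000 - 16.0000 = -1.6000

Answer: -1.6000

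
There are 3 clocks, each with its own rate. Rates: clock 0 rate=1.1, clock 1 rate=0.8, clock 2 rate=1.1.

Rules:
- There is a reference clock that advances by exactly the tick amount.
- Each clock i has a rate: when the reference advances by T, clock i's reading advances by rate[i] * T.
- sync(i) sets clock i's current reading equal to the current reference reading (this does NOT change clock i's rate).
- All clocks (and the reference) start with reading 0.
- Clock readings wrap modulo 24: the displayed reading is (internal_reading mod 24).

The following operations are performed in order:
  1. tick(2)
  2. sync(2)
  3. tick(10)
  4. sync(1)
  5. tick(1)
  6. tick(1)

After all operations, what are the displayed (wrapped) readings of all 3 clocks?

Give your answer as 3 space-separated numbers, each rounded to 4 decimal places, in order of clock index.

After op 1 tick(2): ref=2.0000 raw=[2.2000 1.6000 2.2000]
After op 2 sync(2): ref=2.0000 raw=[2.2000 1.6000 2.0000]
After op 3 tick(10): ref=12.0000 raw=[13.2000 9.6000 13.0000]
After op 4 sync(1): ref=12.0000 raw=[13.2000 12.0000 13.0000]
After op 5 tick(1): ref=13.0000 raw=[14.3000 12.8000 14.1000]
After op 6 tick(1): ref=14.0000 raw=[15.4000 13.6000 15.2000]
Wrap final raw readings (mod 24): 15.4000 mod 24 = 15.4000; 13.6000 mod 24 = 13.6000; 15.2000 mod 24 = 15.2000

Answer: 15.4000 13.6000 15.2000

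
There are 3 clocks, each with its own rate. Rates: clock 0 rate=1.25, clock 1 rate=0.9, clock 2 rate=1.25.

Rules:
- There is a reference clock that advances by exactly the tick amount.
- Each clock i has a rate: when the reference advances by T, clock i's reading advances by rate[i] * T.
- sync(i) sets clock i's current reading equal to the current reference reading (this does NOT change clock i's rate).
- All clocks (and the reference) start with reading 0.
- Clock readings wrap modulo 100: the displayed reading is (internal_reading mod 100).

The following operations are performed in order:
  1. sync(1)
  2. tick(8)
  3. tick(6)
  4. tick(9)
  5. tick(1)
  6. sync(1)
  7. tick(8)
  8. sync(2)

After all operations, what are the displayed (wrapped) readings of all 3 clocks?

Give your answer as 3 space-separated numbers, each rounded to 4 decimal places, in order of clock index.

Answer: 40.0000 31.2000 32.0000

Derivation:
After op 1 sync(1): ref=0.0000 raw=[0.0000 0.0000 0.0000]
After op 2 tick(8): ref=8.0000 raw=[10.0000 7.2000 10.0000]
After op 3 tick(6): ref=14.0000 raw=[17.5000 12.6000 17.5000]
After op 4 tick(9): ref=23.0000 raw=[28.7500 20.7000 28.7500]
After op 5 tick(1): ref=24.0000 raw=[30.0000 21.6000 30.0000]
After op 6 sync(1): ref=24.0000 raw=[30.0000 24.0000 30.0000]
After op 7 tick(8): ref=32.0000 raw=[40.0000 31.2000 40.0000]
After op 8 sync(2): ref=32.0000 raw=[40.0000 31.2000 32.0000]
Wrap final raw readings (mod 100): 40.0000 mod 100 = 40.0000; 31.2000 mod 100 = 31.2000; 32.0000 mod 100 = 32.0000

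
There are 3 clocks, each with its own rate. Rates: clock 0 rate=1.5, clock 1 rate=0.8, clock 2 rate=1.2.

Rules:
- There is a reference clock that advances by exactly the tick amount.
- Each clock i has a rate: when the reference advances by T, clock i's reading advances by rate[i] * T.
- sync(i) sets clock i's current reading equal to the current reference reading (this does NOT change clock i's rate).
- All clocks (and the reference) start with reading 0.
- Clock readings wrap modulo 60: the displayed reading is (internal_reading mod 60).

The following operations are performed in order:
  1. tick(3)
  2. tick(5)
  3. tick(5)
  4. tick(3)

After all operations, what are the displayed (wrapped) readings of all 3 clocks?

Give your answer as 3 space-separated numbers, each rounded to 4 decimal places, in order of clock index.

After op 1 tick(3): ref=3.0000 raw=[4.5000 2.4000 3.6000]
After op 2 tick(5): ref=8.0000 raw=[12.0000 6.4000 9.6000]
After op 3 tick(5): ref=13.0000 raw=[19.5000 10.4000 15.6000]
After op 4 tick(3): ref=16.0000 raw=[24.0000 12.8000 19.2000]
Wrap final raw readings (mod 60): 24.0000 mod 60 = 24.0000; 12.8000 mod 60 = 12.8000; 19.2000 mod 60 = 19.2000

Answer: 24.0000 12.8000 19.2000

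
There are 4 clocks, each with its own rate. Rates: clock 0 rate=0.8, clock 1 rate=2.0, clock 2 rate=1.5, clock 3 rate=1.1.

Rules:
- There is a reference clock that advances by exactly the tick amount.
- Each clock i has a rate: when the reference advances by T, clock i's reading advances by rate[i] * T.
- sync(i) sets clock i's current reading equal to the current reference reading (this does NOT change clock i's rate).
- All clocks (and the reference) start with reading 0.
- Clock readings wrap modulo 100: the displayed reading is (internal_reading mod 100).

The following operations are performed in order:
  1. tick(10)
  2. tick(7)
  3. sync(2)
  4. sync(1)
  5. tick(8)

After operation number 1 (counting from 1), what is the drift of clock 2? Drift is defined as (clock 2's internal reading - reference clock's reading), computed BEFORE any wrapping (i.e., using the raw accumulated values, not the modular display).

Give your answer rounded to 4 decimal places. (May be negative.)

After op 1 tick(10): ref=10.0000 raw=[8.0000 20.0000 15.0000 11.0000]
Drift of clock 2 after op 1: 15.0000 - 10.0000 = 5.0000

Answer: 5.0000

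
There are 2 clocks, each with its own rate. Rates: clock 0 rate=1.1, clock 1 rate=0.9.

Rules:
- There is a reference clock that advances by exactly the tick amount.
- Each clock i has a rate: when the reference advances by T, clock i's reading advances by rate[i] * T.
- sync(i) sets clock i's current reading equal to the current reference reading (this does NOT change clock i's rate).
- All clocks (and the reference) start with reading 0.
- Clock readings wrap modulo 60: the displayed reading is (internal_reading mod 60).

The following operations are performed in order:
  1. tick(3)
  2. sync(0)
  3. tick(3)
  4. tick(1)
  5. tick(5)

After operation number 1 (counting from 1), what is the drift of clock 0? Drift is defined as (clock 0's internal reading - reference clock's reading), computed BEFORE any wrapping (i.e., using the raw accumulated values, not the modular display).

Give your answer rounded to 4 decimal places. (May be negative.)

After op 1 tick(3): ref=3.0000 raw=[3.3000 2.7000]
Drift of clock 0 after op 1: 3.3000 - 3.0000 = 0.3000

Answer: 0.3000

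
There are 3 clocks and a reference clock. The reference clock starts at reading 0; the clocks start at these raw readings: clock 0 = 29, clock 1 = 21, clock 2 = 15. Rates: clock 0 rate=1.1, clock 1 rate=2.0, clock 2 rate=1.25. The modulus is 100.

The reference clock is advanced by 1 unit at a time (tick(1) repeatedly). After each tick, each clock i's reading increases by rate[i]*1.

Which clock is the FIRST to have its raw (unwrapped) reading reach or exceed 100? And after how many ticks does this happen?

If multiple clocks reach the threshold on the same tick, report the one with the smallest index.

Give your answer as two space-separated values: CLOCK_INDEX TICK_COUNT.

Answer: 1 40

Derivation:
clock 0: start=29, rate=1.1, needs 100-29 = 71; ticks = ceil(71/1.1) = ceil(64.5455) = 65; reading at tick 65 = 29 + 1.1*65 = 100.5000
clock 1: start=21, rate=2.0, needs 100-21 = 79; ticks = ceil(79/2.0) = ceil(39.5000) = 40; reading at tick 40 = 21 + 2.0*40 = 101.0000
clock 2: start=15, rate=1.25, needs 100-15 = 85; ticks = ceil(85/1.25) = ceil(68.0000) = 68; reading at tick 68 = 15 + 1.25*68 = 100.0000
Minimum tick count = 40; winners = [1]; smallest index = 1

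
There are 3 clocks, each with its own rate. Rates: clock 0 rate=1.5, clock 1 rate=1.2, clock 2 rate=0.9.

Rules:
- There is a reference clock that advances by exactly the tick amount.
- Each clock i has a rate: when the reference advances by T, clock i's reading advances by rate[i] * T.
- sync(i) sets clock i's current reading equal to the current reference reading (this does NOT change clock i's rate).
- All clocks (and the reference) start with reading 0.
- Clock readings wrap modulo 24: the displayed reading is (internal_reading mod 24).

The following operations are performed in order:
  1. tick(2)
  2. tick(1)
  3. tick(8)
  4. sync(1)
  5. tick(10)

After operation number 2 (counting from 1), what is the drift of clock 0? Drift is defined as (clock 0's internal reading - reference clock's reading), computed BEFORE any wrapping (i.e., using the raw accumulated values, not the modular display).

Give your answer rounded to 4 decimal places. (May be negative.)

After op 1 tick(2): ref=2.0000 raw=[3.0000 2.4000 1.8000]
After op 2 tick(1): ref=3.0000 raw=[4.5000 3.6000 2.7000]
Drift of clock 0 after op 2: 4.5000 - 3.0000 = 1.5000

Answer: 1.5000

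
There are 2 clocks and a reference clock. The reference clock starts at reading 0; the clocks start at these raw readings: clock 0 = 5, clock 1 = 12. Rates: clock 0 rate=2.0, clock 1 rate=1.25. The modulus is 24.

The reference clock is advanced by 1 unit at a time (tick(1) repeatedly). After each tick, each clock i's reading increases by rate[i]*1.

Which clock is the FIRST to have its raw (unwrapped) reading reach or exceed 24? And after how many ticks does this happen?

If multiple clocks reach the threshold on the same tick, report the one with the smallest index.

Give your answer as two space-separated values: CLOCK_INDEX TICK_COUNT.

clock 0: start=5, rate=2.0, needs 24-5 = 19; ticks = ceil(19/2.0) = ceil(9.5000) = 10; reading at tick 10 = 5 + 2.0*10 = 25.0000
clock 1: start=12, rate=1.25, needs 24-12 = 12; ticks = ceil(12/1.25) = ceil(9.6000) = 10; reading at tick 10 = 12 + 1.25*10 = 24.5000
Minimum tick count = 10; winners = [0, 1]; smallest index = 0

Answer: 0 10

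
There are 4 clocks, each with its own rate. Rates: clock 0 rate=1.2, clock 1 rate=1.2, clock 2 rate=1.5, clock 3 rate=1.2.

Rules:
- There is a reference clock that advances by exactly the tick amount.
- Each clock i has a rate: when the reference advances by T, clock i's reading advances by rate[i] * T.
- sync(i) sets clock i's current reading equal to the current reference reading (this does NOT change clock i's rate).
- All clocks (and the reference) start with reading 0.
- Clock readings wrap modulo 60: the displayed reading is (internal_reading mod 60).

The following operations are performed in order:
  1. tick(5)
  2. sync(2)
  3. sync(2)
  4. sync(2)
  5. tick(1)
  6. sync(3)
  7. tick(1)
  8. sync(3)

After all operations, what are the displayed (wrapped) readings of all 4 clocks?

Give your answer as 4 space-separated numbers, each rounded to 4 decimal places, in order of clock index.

After op 1 tick(5): ref=5.0000 raw=[6.0000 6.0000 7.5000 6.0000]
After op 2 sync(2): ref=5.0000 raw=[6.0000 6.0000 5.0000 6.0000]
After op 3 sync(2): ref=5.0000 raw=[6.0000 6.0000 5.0000 6.0000]
After op 4 sync(2): ref=5.0000 raw=[6.0000 6.0000 5.0000 6.0000]
After op 5 tick(1): ref=6.0000 raw=[7.2000 7.2000 6.5000 7.2000]
After op 6 sync(3): ref=6.0000 raw=[7.2000 7.2000 6.5000 6.0000]
After op 7 tick(1): ref=7.0000 raw=[8.4000 8.4000 8.0000 7.2000]
After op 8 sync(3): ref=7.0000 raw=[8.4000 8.4000 8.0000 7.0000]
Wrap final raw readings (mod 60): 8.4000 mod 60 = 8.4000; 8.4000 mod 60 = 8.4000; 8.0000 mod 60 = 8.0000; 7.0000 mod 60 = 7.0000

Answer: 8.4000 8.4000 8.0000 7.0000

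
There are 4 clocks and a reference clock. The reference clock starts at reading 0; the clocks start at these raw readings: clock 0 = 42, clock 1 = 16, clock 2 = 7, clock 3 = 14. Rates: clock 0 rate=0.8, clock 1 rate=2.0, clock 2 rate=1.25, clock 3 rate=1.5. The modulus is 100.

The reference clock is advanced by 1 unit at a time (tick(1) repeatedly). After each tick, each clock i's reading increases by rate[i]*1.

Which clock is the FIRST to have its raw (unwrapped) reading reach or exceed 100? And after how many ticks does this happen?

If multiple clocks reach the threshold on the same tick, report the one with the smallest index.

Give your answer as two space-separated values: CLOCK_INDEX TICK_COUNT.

clock 0: start=42, rate=0.8, needs 100-42 = 58; ticks = ceil(58/0.8) = ceil(72.5000) = 73; reading at tick 73 = 42 + 0.8*73 = 100.4000
clock 1: start=16, rate=2.0, needs 100-16 = 84; ticks = ceil(84/2.0) = ceil(42.0000) = 42; reading at tick 42 = 16 + 2.0*42 = 100.0000
clock 2: start=7, rate=1.25, needs 100-7 = 93; ticks = ceil(93/1.25) = ceil(74.4000) = 75; reading at tick 75 = 7 + 1.25*75 = 100.7500
clock 3: start=14, rate=1.5, needs 100-14 = 86; ticks = ceil(86/1.5) = ceil(57.3333) = 58; reading at tick 58 = 14 + 1.5*58 = 101.0000
Minimum tick count = 42; winners = [1]; smallest index = 1

Answer: 1 42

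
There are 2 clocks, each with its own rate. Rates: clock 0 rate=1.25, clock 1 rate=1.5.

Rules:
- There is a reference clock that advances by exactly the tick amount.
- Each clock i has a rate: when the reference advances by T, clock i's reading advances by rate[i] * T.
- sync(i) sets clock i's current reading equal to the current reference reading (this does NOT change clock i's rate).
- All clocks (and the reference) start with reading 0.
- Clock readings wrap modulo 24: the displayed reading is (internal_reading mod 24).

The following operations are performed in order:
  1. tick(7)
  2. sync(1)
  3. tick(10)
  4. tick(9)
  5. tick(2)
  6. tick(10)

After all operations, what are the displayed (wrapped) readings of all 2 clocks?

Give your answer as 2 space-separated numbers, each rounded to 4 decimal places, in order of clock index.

Answer: 23.5000 5.5000

Derivation:
After op 1 tick(7): ref=7.0000 raw=[8.7500 10.5000]
After op 2 sync(1): ref=7.0000 raw=[8.7500 7.0000]
After op 3 tick(10): ref=17.0000 raw=[21.2500 22.0000]
After op 4 tick(9): ref=26.0000 raw=[32.5000 35.5000]
After op 5 tick(2): ref=28.0000 raw=[35.0000 38.5000]
After op 6 tick(10): ref=38.0000 raw=[47.5000 53.5000]
Wrap final raw readings (mod 24): 47.5000 mod 24 = 23.5000; 53.5000 mod 24 = 5.5000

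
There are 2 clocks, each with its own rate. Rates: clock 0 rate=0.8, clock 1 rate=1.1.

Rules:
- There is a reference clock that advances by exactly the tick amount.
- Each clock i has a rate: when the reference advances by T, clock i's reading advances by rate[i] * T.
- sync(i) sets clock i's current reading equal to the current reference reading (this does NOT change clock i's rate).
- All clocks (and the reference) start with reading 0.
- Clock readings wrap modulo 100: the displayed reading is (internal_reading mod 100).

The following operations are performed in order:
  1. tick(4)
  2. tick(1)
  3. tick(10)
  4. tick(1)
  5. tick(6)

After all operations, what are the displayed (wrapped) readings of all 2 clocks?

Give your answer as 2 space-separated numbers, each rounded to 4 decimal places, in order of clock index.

After op 1 tick(4): ref=4.0000 raw=[3.2000 4.4000]
After op 2 tick(1): ref=5.0000 raw=[4.0000 5.5000]
After op 3 tick(10): ref=15.0000 raw=[12.0000 16.5000]
After op 4 tick(1): ref=16.0000 raw=[12.8000 17.6000]
After op 5 tick(6): ref=22.0000 raw=[17.6000 24.2000]
Wrap final raw readings (mod 100): 17.6000 mod 100 = 17.6000; 24.2000 mod 100 = 24.2000

Answer: 17.6000 24.2000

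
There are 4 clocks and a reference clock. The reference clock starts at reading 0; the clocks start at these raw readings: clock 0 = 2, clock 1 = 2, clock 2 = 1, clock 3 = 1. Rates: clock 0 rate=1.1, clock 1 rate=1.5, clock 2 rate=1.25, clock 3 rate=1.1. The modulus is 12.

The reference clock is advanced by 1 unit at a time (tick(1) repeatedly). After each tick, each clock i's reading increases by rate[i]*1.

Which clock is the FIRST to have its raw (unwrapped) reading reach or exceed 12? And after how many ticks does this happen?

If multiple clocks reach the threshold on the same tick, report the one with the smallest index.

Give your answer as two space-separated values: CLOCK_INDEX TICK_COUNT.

Answer: 1 7

Derivation:
clock 0: start=2, rate=1.1, needs 12-2 = 10; ticks = ceil(10/1.1) = ceil(9.0909) = 10; reading at tick 10 = 2 + 1.1*10 = 13.0000
clock 1: start=2, rate=1.5, needs 12-2 = 10; ticks = ceil(10/1.5) = ceil(6.6667) = 7; reading at tick 7 = 2 + 1.5*7 = 12.5000
clock 2: start=1, rate=1.25, needs 12-1 = 11; ticks = ceil(11/1.25) = ceil(8.8000) = 9; reading at tick 9 = 1 + 1.25*9 = 12.2500
clock 3: start=1, rate=1.1, needs 12-1 = 11; ticks = ceil(11/1.1) = ceil(10.0000) = 10; reading at tick 10 = 1 + 1.1*10 = 12.0000
Minimum tick count = 7; winners = [1]; smallest index = 1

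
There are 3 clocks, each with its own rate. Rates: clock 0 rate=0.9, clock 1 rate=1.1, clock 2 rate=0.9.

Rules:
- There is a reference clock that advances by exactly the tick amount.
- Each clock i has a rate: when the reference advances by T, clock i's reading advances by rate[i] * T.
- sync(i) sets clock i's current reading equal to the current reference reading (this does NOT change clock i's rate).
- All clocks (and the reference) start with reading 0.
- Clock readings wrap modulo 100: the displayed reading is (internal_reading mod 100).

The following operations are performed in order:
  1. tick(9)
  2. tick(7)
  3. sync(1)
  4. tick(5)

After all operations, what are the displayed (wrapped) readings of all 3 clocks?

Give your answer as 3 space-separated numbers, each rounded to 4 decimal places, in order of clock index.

Answer: 18.9000 21.5000 18.9000

Derivation:
After op 1 tick(9): ref=9.0000 raw=[8.1000 9.9000 8.1000]
After op 2 tick(7): ref=16.0000 raw=[14.4000 17.6000 14.4000]
After op 3 sync(1): ref=16.0000 raw=[14.4000 16.0000 14.4000]
After op 4 tick(5): ref=21.0000 raw=[18.9000 21.5000 18.9000]
Wrap final raw readings (mod 100): 18.9000 mod 100 = 18.9000; 21.5000 mod 100 = 21.5000; 18.9000 mod 100 = 18.9000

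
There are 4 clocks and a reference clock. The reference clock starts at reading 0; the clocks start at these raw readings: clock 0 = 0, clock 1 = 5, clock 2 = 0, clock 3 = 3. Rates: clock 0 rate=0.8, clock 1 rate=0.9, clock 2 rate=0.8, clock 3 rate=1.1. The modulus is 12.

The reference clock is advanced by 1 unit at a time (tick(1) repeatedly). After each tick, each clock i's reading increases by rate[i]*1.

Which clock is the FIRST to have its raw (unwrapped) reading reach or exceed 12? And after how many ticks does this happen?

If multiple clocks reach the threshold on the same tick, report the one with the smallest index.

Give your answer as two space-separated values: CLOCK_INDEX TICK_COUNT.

clock 0: start=0, rate=0.8, needs 12-0 = 12; ticks = ceil(12/0.8) = ceil(15.0000) = 15; reading at tick 15 = 0 + 0.8*15 = 12.0000
clock 1: start=5, rate=0.9, needs 12-5 = 7; ticks = ceil(7/0.9) = ceil(7.7778) = 8; reading at tick 8 = 5 + 0.9*8 = 12.2000
clock 2: start=0, rate=0.8, needs 12-0 = 12; ticks = ceil(12/0.8) = ceil(15.0000) = 15; reading at tick 15 = 0 + 0.8*15 = 12.0000
clock 3: start=3, rate=1.1, needs 12-3 = 9; ticks = ceil(9/1.1) = ceil(8.1818) = 9; reading at tick 9 = 3 + 1.1*9 = 12.9000
Minimum tick count = 8; winners = [1]; smallest index = 1

Answer: 1 8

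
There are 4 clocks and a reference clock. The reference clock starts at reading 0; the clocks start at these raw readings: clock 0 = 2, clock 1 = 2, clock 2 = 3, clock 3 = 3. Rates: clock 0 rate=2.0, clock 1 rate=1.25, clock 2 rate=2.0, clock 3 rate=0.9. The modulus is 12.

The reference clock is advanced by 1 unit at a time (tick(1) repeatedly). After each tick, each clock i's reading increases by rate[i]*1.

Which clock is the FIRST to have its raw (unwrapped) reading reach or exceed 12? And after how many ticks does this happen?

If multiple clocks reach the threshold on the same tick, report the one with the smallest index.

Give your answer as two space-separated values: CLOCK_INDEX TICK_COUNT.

Answer: 0 5

Derivation:
clock 0: start=2, rate=2.0, needs 12-2 = 10; ticks = ceil(10/2.0) = ceil(5.0000) = 5; reading at tick 5 = 2 + 2.0*5 = 12.0000
clock 1: start=2, rate=1.25, needs 12-2 = 10; ticks = ceil(10/1.25) = ceil(8.0000) = 8; reading at tick 8 = 2 + 1.25*8 = 12.0000
clock 2: start=3, rate=2.0, needs 12-3 = 9; ticks = ceil(9/2.0) = ceil(4.5000) = 5; reading at tick 5 = 3 + 2.0*5 = 13.0000
clock 3: start=3, rate=0.9, needs 12-3 = 9; ticks = ceil(9/0.9) = ceil(10.0000) = 10; reading at tick 10 = 3 + 0.9*10 = 12.0000
Minimum tick count = 5; winners = [0, 2]; smallest index = 0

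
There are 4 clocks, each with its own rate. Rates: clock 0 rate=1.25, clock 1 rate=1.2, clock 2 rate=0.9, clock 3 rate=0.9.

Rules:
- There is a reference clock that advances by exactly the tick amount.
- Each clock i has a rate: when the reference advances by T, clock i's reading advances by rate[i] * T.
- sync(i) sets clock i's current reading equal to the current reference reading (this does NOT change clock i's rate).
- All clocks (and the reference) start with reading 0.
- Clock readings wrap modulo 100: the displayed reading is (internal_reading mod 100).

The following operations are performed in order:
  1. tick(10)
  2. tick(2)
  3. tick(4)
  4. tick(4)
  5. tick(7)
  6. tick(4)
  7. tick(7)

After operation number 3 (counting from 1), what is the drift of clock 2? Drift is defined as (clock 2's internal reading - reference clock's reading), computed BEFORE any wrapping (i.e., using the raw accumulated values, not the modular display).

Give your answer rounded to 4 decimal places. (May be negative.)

After op 1 tick(10): ref=10.0000 raw=[12.5000 12.0000 9.0000 9.0000]
After op 2 tick(2): ref=12.0000 raw=[15.0000 14.4000 10.8000 10.8000]
After op 3 tick(4): ref=16.0000 raw=[20.0000 19.2000 14.4000 14.4000]
Drift of clock 2 after op 3: 14.4000 - 16.0000 = -1.6000

Answer: -1.6000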